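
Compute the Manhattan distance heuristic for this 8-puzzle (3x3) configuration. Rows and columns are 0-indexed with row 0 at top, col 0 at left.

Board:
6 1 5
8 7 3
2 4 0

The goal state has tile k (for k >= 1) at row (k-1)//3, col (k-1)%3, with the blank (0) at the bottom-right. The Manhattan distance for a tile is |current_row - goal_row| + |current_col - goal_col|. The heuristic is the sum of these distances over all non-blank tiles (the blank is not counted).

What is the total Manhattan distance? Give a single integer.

Tile 6: at (0,0), goal (1,2), distance |0-1|+|0-2| = 3
Tile 1: at (0,1), goal (0,0), distance |0-0|+|1-0| = 1
Tile 5: at (0,2), goal (1,1), distance |0-1|+|2-1| = 2
Tile 8: at (1,0), goal (2,1), distance |1-2|+|0-1| = 2
Tile 7: at (1,1), goal (2,0), distance |1-2|+|1-0| = 2
Tile 3: at (1,2), goal (0,2), distance |1-0|+|2-2| = 1
Tile 2: at (2,0), goal (0,1), distance |2-0|+|0-1| = 3
Tile 4: at (2,1), goal (1,0), distance |2-1|+|1-0| = 2
Sum: 3 + 1 + 2 + 2 + 2 + 1 + 3 + 2 = 16

Answer: 16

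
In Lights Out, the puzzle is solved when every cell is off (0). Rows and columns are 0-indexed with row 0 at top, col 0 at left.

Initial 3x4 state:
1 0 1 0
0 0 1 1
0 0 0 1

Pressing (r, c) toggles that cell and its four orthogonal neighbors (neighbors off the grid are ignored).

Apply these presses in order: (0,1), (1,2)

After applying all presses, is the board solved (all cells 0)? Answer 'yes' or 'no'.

Answer: no

Derivation:
After press 1 at (0,1):
0 1 0 0
0 1 1 1
0 0 0 1

After press 2 at (1,2):
0 1 1 0
0 0 0 0
0 0 1 1

Lights still on: 4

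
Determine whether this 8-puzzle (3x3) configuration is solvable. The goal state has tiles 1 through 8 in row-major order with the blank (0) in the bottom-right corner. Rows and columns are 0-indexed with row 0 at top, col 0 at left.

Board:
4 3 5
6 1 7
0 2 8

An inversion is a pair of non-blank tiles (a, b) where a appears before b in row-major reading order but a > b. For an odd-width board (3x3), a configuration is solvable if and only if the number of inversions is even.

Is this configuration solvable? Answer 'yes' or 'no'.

Inversions (pairs i<j in row-major order where tile[i] > tile[j] > 0): 10
10 is even, so the puzzle is solvable.

Answer: yes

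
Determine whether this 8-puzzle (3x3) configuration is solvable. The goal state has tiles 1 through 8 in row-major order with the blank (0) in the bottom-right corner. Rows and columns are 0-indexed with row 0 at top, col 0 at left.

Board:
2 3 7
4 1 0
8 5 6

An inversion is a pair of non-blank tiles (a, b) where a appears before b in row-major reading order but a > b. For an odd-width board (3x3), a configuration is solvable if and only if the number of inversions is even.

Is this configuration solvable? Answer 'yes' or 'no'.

Inversions (pairs i<j in row-major order where tile[i] > tile[j] > 0): 9
9 is odd, so the puzzle is not solvable.

Answer: no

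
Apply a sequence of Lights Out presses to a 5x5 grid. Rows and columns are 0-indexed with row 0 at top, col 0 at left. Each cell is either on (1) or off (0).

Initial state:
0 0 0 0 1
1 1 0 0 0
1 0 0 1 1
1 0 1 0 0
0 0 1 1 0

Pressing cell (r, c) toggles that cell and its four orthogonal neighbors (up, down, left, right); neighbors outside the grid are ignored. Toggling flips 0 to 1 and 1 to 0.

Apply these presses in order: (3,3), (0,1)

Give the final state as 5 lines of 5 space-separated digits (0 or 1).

After press 1 at (3,3):
0 0 0 0 1
1 1 0 0 0
1 0 0 0 1
1 0 0 1 1
0 0 1 0 0

After press 2 at (0,1):
1 1 1 0 1
1 0 0 0 0
1 0 0 0 1
1 0 0 1 1
0 0 1 0 0

Answer: 1 1 1 0 1
1 0 0 0 0
1 0 0 0 1
1 0 0 1 1
0 0 1 0 0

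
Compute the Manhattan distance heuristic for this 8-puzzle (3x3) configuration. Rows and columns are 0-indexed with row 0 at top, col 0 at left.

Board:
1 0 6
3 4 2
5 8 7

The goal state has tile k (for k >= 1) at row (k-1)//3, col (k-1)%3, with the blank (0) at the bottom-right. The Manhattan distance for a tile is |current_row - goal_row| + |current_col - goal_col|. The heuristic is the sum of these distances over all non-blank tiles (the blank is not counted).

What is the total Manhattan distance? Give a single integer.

Answer: 11

Derivation:
Tile 1: (0,0)->(0,0) = 0
Tile 6: (0,2)->(1,2) = 1
Tile 3: (1,0)->(0,2) = 3
Tile 4: (1,1)->(1,0) = 1
Tile 2: (1,2)->(0,1) = 2
Tile 5: (2,0)->(1,1) = 2
Tile 8: (2,1)->(2,1) = 0
Tile 7: (2,2)->(2,0) = 2
Sum: 0 + 1 + 3 + 1 + 2 + 2 + 0 + 2 = 11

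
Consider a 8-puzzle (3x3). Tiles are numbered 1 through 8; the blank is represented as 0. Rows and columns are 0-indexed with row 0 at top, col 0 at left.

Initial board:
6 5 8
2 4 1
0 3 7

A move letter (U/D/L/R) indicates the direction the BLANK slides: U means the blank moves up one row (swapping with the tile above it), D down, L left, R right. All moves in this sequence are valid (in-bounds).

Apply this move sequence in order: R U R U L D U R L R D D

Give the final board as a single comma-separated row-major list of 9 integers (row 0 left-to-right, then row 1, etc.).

After move 1 (R):
6 5 8
2 4 1
3 0 7

After move 2 (U):
6 5 8
2 0 1
3 4 7

After move 3 (R):
6 5 8
2 1 0
3 4 7

After move 4 (U):
6 5 0
2 1 8
3 4 7

After move 5 (L):
6 0 5
2 1 8
3 4 7

After move 6 (D):
6 1 5
2 0 8
3 4 7

After move 7 (U):
6 0 5
2 1 8
3 4 7

After move 8 (R):
6 5 0
2 1 8
3 4 7

After move 9 (L):
6 0 5
2 1 8
3 4 7

After move 10 (R):
6 5 0
2 1 8
3 4 7

After move 11 (D):
6 5 8
2 1 0
3 4 7

After move 12 (D):
6 5 8
2 1 7
3 4 0

Answer: 6, 5, 8, 2, 1, 7, 3, 4, 0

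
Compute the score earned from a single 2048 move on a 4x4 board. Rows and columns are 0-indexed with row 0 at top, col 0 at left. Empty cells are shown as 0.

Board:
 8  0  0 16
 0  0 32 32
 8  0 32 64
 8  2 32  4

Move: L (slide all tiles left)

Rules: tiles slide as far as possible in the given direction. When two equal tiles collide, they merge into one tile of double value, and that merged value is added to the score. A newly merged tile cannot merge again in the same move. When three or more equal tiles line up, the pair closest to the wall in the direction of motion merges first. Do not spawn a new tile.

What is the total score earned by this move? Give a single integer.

Slide left:
row 0: [8, 0, 0, 16] -> [8, 16, 0, 0]  score +0 (running 0)
row 1: [0, 0, 32, 32] -> [64, 0, 0, 0]  score +64 (running 64)
row 2: [8, 0, 32, 64] -> [8, 32, 64, 0]  score +0 (running 64)
row 3: [8, 2, 32, 4] -> [8, 2, 32, 4]  score +0 (running 64)
Board after move:
 8 16  0  0
64  0  0  0
 8 32 64  0
 8  2 32  4

Answer: 64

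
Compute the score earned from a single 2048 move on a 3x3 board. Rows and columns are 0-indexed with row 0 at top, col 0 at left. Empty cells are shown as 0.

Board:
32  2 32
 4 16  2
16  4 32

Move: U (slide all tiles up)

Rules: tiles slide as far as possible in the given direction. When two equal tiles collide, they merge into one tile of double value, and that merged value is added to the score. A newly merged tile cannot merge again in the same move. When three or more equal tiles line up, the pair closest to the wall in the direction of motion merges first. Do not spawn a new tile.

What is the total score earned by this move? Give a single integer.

Slide up:
col 0: [32, 4, 16] -> [32, 4, 16]  score +0 (running 0)
col 1: [2, 16, 4] -> [2, 16, 4]  score +0 (running 0)
col 2: [32, 2, 32] -> [32, 2, 32]  score +0 (running 0)
Board after move:
32  2 32
 4 16  2
16  4 32

Answer: 0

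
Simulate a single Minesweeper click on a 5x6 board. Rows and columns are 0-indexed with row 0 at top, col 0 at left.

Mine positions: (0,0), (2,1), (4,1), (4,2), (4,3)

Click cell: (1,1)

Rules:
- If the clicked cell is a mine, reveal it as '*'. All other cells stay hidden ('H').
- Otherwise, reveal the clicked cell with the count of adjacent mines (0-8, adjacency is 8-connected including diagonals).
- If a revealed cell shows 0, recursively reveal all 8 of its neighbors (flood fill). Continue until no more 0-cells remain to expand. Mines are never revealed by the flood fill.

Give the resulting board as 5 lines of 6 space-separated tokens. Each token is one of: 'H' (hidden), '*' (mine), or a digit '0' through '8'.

H H H H H H
H 2 H H H H
H H H H H H
H H H H H H
H H H H H H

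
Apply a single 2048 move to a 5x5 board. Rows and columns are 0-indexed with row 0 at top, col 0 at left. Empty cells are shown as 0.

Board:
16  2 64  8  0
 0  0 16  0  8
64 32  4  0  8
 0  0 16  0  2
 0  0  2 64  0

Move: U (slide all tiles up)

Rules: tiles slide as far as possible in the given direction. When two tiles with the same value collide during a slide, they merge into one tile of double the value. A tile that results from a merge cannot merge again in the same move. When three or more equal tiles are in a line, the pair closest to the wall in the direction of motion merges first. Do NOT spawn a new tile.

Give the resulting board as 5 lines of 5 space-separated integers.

Slide up:
col 0: [16, 0, 64, 0, 0] -> [16, 64, 0, 0, 0]
col 1: [2, 0, 32, 0, 0] -> [2, 32, 0, 0, 0]
col 2: [64, 16, 4, 16, 2] -> [64, 16, 4, 16, 2]
col 3: [8, 0, 0, 0, 64] -> [8, 64, 0, 0, 0]
col 4: [0, 8, 8, 2, 0] -> [16, 2, 0, 0, 0]

Answer: 16  2 64  8 16
64 32 16 64  2
 0  0  4  0  0
 0  0 16  0  0
 0  0  2  0  0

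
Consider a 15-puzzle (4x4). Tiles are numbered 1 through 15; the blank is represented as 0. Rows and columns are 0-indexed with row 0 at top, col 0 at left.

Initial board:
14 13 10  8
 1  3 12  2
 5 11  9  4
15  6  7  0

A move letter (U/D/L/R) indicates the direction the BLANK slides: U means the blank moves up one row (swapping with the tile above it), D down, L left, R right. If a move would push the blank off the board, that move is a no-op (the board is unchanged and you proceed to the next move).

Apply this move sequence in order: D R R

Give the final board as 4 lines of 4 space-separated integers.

After move 1 (D):
14 13 10  8
 1  3 12  2
 5 11  9  4
15  6  7  0

After move 2 (R):
14 13 10  8
 1  3 12  2
 5 11  9  4
15  6  7  0

After move 3 (R):
14 13 10  8
 1  3 12  2
 5 11  9  4
15  6  7  0

Answer: 14 13 10  8
 1  3 12  2
 5 11  9  4
15  6  7  0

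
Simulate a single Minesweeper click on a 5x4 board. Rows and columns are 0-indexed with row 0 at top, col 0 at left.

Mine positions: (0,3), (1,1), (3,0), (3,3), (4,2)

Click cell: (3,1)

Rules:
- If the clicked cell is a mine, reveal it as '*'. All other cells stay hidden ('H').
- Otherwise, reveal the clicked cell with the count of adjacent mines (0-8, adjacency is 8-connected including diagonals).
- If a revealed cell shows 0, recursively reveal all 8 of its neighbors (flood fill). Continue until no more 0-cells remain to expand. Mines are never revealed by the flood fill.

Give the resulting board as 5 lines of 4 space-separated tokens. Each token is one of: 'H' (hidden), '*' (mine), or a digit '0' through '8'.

H H H H
H H H H
H H H H
H 2 H H
H H H H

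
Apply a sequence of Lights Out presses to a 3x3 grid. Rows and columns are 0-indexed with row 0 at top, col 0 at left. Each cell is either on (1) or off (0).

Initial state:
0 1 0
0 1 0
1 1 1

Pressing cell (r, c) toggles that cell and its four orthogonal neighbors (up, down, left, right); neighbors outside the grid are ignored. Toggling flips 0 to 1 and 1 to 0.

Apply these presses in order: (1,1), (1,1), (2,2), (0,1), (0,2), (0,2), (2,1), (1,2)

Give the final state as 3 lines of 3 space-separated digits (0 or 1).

After press 1 at (1,1):
0 0 0
1 0 1
1 0 1

After press 2 at (1,1):
0 1 0
0 1 0
1 1 1

After press 3 at (2,2):
0 1 0
0 1 1
1 0 0

After press 4 at (0,1):
1 0 1
0 0 1
1 0 0

After press 5 at (0,2):
1 1 0
0 0 0
1 0 0

After press 6 at (0,2):
1 0 1
0 0 1
1 0 0

After press 7 at (2,1):
1 0 1
0 1 1
0 1 1

After press 8 at (1,2):
1 0 0
0 0 0
0 1 0

Answer: 1 0 0
0 0 0
0 1 0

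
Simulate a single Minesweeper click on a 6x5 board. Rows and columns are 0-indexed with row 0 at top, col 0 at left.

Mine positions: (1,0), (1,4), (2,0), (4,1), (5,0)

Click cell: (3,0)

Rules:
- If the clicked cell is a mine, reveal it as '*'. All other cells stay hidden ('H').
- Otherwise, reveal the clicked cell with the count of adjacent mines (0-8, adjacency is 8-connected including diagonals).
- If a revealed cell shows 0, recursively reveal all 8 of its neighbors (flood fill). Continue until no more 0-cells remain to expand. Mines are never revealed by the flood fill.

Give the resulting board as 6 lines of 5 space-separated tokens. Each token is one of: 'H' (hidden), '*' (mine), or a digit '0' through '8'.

H H H H H
H H H H H
H H H H H
2 H H H H
H H H H H
H H H H H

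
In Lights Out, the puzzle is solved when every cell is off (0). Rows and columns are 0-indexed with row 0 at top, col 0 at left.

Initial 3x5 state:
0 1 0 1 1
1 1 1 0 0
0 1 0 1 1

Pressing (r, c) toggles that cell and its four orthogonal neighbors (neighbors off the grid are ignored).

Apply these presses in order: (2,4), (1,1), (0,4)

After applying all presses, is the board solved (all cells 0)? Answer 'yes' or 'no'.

Answer: yes

Derivation:
After press 1 at (2,4):
0 1 0 1 1
1 1 1 0 1
0 1 0 0 0

After press 2 at (1,1):
0 0 0 1 1
0 0 0 0 1
0 0 0 0 0

After press 3 at (0,4):
0 0 0 0 0
0 0 0 0 0
0 0 0 0 0

Lights still on: 0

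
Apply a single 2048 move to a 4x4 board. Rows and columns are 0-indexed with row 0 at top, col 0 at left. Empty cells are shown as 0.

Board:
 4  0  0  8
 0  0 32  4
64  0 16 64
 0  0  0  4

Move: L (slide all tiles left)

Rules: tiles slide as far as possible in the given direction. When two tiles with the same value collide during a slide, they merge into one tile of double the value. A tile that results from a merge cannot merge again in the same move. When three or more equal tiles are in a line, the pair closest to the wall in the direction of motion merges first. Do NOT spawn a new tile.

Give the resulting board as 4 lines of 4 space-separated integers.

Answer:  4  8  0  0
32  4  0  0
64 16 64  0
 4  0  0  0

Derivation:
Slide left:
row 0: [4, 0, 0, 8] -> [4, 8, 0, 0]
row 1: [0, 0, 32, 4] -> [32, 4, 0, 0]
row 2: [64, 0, 16, 64] -> [64, 16, 64, 0]
row 3: [0, 0, 0, 4] -> [4, 0, 0, 0]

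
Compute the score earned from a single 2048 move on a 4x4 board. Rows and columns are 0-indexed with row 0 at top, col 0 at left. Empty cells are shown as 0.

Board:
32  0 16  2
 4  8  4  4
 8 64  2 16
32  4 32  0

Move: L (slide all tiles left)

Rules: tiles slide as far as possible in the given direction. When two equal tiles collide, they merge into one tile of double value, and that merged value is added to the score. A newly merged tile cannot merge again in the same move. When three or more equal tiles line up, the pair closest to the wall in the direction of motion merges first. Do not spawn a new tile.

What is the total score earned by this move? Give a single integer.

Slide left:
row 0: [32, 0, 16, 2] -> [32, 16, 2, 0]  score +0 (running 0)
row 1: [4, 8, 4, 4] -> [4, 8, 8, 0]  score +8 (running 8)
row 2: [8, 64, 2, 16] -> [8, 64, 2, 16]  score +0 (running 8)
row 3: [32, 4, 32, 0] -> [32, 4, 32, 0]  score +0 (running 8)
Board after move:
32 16  2  0
 4  8  8  0
 8 64  2 16
32  4 32  0

Answer: 8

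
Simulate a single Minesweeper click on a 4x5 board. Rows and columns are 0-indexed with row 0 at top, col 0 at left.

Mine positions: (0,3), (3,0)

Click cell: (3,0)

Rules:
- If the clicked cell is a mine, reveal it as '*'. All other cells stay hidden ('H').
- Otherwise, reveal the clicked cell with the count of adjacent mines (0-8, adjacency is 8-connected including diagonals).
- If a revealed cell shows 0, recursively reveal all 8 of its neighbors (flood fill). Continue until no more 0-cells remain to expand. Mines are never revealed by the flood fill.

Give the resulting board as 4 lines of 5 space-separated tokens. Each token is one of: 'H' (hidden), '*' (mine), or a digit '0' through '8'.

H H H H H
H H H H H
H H H H H
* H H H H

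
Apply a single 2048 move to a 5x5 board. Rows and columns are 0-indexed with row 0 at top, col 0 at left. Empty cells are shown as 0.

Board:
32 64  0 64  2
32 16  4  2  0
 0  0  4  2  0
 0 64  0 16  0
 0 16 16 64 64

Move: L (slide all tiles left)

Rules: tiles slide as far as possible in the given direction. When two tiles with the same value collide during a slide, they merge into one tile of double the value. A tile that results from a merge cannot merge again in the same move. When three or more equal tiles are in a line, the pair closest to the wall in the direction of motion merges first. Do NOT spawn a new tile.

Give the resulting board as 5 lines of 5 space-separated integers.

Slide left:
row 0: [32, 64, 0, 64, 2] -> [32, 128, 2, 0, 0]
row 1: [32, 16, 4, 2, 0] -> [32, 16, 4, 2, 0]
row 2: [0, 0, 4, 2, 0] -> [4, 2, 0, 0, 0]
row 3: [0, 64, 0, 16, 0] -> [64, 16, 0, 0, 0]
row 4: [0, 16, 16, 64, 64] -> [32, 128, 0, 0, 0]

Answer:  32 128   2   0   0
 32  16   4   2   0
  4   2   0   0   0
 64  16   0   0   0
 32 128   0   0   0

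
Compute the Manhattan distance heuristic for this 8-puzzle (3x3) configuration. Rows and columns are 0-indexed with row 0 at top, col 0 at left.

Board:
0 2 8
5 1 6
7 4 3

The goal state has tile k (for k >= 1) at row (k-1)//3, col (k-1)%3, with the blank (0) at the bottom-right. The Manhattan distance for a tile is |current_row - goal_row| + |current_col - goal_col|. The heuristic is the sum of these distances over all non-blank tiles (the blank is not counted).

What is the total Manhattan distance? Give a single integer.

Tile 2: (0,1)->(0,1) = 0
Tile 8: (0,2)->(2,1) = 3
Tile 5: (1,0)->(1,1) = 1
Tile 1: (1,1)->(0,0) = 2
Tile 6: (1,2)->(1,2) = 0
Tile 7: (2,0)->(2,0) = 0
Tile 4: (2,1)->(1,0) = 2
Tile 3: (2,2)->(0,2) = 2
Sum: 0 + 3 + 1 + 2 + 0 + 0 + 2 + 2 = 10

Answer: 10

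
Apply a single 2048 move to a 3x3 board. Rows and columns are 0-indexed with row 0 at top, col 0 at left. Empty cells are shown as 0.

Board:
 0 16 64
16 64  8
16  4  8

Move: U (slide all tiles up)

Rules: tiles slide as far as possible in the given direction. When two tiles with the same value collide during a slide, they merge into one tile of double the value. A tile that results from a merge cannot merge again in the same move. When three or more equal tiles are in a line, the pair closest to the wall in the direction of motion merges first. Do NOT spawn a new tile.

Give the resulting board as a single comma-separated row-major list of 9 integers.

Slide up:
col 0: [0, 16, 16] -> [32, 0, 0]
col 1: [16, 64, 4] -> [16, 64, 4]
col 2: [64, 8, 8] -> [64, 16, 0]

Answer: 32, 16, 64, 0, 64, 16, 0, 4, 0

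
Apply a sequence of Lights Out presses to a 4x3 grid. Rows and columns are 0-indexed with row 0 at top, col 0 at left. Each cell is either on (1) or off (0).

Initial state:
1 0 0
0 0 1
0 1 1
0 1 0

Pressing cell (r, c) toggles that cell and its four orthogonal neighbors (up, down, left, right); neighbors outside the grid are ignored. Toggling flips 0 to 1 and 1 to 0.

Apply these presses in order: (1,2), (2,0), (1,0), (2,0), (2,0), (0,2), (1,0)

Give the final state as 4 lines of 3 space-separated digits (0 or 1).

After press 1 at (1,2):
1 0 1
0 1 0
0 1 0
0 1 0

After press 2 at (2,0):
1 0 1
1 1 0
1 0 0
1 1 0

After press 3 at (1,0):
0 0 1
0 0 0
0 0 0
1 1 0

After press 4 at (2,0):
0 0 1
1 0 0
1 1 0
0 1 0

After press 5 at (2,0):
0 0 1
0 0 0
0 0 0
1 1 0

After press 6 at (0,2):
0 1 0
0 0 1
0 0 0
1 1 0

After press 7 at (1,0):
1 1 0
1 1 1
1 0 0
1 1 0

Answer: 1 1 0
1 1 1
1 0 0
1 1 0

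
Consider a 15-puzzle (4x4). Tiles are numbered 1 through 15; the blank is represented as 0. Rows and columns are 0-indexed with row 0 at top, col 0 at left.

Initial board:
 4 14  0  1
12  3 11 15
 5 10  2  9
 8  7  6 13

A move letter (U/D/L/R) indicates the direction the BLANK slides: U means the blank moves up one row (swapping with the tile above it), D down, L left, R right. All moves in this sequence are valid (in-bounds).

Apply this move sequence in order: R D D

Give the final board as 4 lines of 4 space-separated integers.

After move 1 (R):
 4 14  1  0
12  3 11 15
 5 10  2  9
 8  7  6 13

After move 2 (D):
 4 14  1 15
12  3 11  0
 5 10  2  9
 8  7  6 13

After move 3 (D):
 4 14  1 15
12  3 11  9
 5 10  2  0
 8  7  6 13

Answer:  4 14  1 15
12  3 11  9
 5 10  2  0
 8  7  6 13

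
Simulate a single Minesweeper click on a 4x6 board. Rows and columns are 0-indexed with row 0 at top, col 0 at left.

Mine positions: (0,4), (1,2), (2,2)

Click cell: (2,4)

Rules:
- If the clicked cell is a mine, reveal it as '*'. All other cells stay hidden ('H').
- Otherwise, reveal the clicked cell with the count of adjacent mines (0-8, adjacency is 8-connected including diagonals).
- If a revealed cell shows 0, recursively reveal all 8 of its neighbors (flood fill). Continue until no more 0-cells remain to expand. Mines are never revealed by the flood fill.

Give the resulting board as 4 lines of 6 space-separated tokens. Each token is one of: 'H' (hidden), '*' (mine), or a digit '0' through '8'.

H H H H H H
H H H 3 1 1
H H H 2 0 0
H H H 1 0 0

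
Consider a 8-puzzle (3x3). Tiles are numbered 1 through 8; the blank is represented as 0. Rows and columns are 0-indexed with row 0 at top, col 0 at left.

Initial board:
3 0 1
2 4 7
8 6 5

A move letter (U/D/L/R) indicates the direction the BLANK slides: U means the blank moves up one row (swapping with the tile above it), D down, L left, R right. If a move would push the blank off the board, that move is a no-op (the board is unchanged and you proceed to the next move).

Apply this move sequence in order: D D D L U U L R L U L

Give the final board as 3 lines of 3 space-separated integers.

Answer: 0 4 1
3 6 7
2 8 5

Derivation:
After move 1 (D):
3 4 1
2 0 7
8 6 5

After move 2 (D):
3 4 1
2 6 7
8 0 5

After move 3 (D):
3 4 1
2 6 7
8 0 5

After move 4 (L):
3 4 1
2 6 7
0 8 5

After move 5 (U):
3 4 1
0 6 7
2 8 5

After move 6 (U):
0 4 1
3 6 7
2 8 5

After move 7 (L):
0 4 1
3 6 7
2 8 5

After move 8 (R):
4 0 1
3 6 7
2 8 5

After move 9 (L):
0 4 1
3 6 7
2 8 5

After move 10 (U):
0 4 1
3 6 7
2 8 5

After move 11 (L):
0 4 1
3 6 7
2 8 5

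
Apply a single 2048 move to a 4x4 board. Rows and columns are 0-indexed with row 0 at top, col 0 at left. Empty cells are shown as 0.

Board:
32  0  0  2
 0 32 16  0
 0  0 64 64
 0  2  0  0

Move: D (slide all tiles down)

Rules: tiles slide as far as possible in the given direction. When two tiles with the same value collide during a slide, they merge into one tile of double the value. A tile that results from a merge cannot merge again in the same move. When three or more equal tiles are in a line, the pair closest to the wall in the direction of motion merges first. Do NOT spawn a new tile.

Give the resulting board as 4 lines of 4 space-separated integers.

Answer:  0  0  0  0
 0  0  0  0
 0 32 16  2
32  2 64 64

Derivation:
Slide down:
col 0: [32, 0, 0, 0] -> [0, 0, 0, 32]
col 1: [0, 32, 0, 2] -> [0, 0, 32, 2]
col 2: [0, 16, 64, 0] -> [0, 0, 16, 64]
col 3: [2, 0, 64, 0] -> [0, 0, 2, 64]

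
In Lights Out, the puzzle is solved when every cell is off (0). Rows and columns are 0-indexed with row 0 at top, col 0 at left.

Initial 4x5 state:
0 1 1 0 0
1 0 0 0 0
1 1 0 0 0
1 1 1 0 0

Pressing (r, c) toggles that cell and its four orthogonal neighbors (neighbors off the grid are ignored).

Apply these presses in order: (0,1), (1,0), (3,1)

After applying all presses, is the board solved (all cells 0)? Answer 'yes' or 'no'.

After press 1 at (0,1):
1 0 0 0 0
1 1 0 0 0
1 1 0 0 0
1 1 1 0 0

After press 2 at (1,0):
0 0 0 0 0
0 0 0 0 0
0 1 0 0 0
1 1 1 0 0

After press 3 at (3,1):
0 0 0 0 0
0 0 0 0 0
0 0 0 0 0
0 0 0 0 0

Lights still on: 0

Answer: yes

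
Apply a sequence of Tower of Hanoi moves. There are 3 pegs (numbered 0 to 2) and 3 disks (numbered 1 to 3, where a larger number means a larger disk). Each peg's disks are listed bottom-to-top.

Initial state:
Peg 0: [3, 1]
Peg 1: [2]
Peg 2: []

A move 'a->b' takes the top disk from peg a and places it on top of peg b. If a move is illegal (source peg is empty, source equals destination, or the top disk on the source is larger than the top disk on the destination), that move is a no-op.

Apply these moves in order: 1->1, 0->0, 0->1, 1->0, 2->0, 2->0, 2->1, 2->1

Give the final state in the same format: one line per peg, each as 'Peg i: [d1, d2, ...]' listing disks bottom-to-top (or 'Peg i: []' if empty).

After move 1 (1->1):
Peg 0: [3, 1]
Peg 1: [2]
Peg 2: []

After move 2 (0->0):
Peg 0: [3, 1]
Peg 1: [2]
Peg 2: []

After move 3 (0->1):
Peg 0: [3]
Peg 1: [2, 1]
Peg 2: []

After move 4 (1->0):
Peg 0: [3, 1]
Peg 1: [2]
Peg 2: []

After move 5 (2->0):
Peg 0: [3, 1]
Peg 1: [2]
Peg 2: []

After move 6 (2->0):
Peg 0: [3, 1]
Peg 1: [2]
Peg 2: []

After move 7 (2->1):
Peg 0: [3, 1]
Peg 1: [2]
Peg 2: []

After move 8 (2->1):
Peg 0: [3, 1]
Peg 1: [2]
Peg 2: []

Answer: Peg 0: [3, 1]
Peg 1: [2]
Peg 2: []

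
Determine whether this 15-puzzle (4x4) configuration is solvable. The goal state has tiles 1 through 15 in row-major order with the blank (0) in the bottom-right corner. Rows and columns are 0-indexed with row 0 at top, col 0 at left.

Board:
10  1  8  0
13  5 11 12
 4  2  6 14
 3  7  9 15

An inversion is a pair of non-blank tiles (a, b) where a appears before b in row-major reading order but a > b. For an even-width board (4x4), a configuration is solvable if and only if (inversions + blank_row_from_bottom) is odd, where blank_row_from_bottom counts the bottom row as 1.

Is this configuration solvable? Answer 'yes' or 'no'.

Answer: yes

Derivation:
Inversions: 45
Blank is in row 0 (0-indexed from top), which is row 4 counting from the bottom (bottom = 1).
45 + 4 = 49, which is odd, so the puzzle is solvable.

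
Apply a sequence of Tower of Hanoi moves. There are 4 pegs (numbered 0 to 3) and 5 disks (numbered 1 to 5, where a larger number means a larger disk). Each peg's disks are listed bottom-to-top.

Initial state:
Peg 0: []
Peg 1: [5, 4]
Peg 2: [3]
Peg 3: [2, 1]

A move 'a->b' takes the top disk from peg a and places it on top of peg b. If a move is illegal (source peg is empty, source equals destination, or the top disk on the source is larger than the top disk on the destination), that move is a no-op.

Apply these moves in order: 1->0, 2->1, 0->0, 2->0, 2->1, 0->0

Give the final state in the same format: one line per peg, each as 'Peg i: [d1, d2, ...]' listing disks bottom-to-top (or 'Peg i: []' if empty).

After move 1 (1->0):
Peg 0: [4]
Peg 1: [5]
Peg 2: [3]
Peg 3: [2, 1]

After move 2 (2->1):
Peg 0: [4]
Peg 1: [5, 3]
Peg 2: []
Peg 3: [2, 1]

After move 3 (0->0):
Peg 0: [4]
Peg 1: [5, 3]
Peg 2: []
Peg 3: [2, 1]

After move 4 (2->0):
Peg 0: [4]
Peg 1: [5, 3]
Peg 2: []
Peg 3: [2, 1]

After move 5 (2->1):
Peg 0: [4]
Peg 1: [5, 3]
Peg 2: []
Peg 3: [2, 1]

After move 6 (0->0):
Peg 0: [4]
Peg 1: [5, 3]
Peg 2: []
Peg 3: [2, 1]

Answer: Peg 0: [4]
Peg 1: [5, 3]
Peg 2: []
Peg 3: [2, 1]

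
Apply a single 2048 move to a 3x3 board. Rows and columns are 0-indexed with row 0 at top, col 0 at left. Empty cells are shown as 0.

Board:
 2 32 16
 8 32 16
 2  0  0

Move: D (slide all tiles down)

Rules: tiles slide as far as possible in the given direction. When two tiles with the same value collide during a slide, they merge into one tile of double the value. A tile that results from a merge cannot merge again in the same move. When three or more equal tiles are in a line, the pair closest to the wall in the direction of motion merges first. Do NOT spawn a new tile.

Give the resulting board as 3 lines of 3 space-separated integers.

Slide down:
col 0: [2, 8, 2] -> [2, 8, 2]
col 1: [32, 32, 0] -> [0, 0, 64]
col 2: [16, 16, 0] -> [0, 0, 32]

Answer:  2  0  0
 8  0  0
 2 64 32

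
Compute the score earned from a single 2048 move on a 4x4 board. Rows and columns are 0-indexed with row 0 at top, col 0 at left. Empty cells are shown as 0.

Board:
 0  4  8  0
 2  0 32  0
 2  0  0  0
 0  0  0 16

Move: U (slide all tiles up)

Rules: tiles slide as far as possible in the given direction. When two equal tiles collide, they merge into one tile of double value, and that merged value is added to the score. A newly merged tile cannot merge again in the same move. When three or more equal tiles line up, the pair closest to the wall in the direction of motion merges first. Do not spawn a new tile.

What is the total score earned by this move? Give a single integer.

Answer: 4

Derivation:
Slide up:
col 0: [0, 2, 2, 0] -> [4, 0, 0, 0]  score +4 (running 4)
col 1: [4, 0, 0, 0] -> [4, 0, 0, 0]  score +0 (running 4)
col 2: [8, 32, 0, 0] -> [8, 32, 0, 0]  score +0 (running 4)
col 3: [0, 0, 0, 16] -> [16, 0, 0, 0]  score +0 (running 4)
Board after move:
 4  4  8 16
 0  0 32  0
 0  0  0  0
 0  0  0  0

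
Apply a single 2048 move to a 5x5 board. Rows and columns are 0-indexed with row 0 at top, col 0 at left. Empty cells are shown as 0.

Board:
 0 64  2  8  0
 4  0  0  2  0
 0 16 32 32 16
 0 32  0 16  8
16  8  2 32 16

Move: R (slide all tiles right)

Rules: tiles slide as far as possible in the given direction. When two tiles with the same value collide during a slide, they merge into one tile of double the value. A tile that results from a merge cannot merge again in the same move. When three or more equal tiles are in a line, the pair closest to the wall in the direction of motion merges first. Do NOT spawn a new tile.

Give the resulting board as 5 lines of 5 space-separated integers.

Answer:  0  0 64  2  8
 0  0  0  4  2
 0  0 16 64 16
 0  0 32 16  8
16  8  2 32 16

Derivation:
Slide right:
row 0: [0, 64, 2, 8, 0] -> [0, 0, 64, 2, 8]
row 1: [4, 0, 0, 2, 0] -> [0, 0, 0, 4, 2]
row 2: [0, 16, 32, 32, 16] -> [0, 0, 16, 64, 16]
row 3: [0, 32, 0, 16, 8] -> [0, 0, 32, 16, 8]
row 4: [16, 8, 2, 32, 16] -> [16, 8, 2, 32, 16]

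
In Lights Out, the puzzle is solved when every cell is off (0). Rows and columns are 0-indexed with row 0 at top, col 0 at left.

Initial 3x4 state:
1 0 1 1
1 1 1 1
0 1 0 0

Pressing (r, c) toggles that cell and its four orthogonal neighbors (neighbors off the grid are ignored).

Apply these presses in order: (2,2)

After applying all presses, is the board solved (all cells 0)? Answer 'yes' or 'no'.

After press 1 at (2,2):
1 0 1 1
1 1 0 1
0 0 1 1

Lights still on: 8

Answer: no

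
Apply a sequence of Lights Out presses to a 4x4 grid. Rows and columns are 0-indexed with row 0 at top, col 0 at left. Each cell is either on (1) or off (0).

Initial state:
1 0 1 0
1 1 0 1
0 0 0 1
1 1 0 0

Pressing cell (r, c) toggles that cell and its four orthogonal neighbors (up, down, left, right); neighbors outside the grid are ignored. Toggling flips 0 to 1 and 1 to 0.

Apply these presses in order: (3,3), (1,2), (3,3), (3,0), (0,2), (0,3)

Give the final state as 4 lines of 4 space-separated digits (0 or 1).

Answer: 1 1 0 0
1 0 0 1
1 0 1 1
0 0 0 0

Derivation:
After press 1 at (3,3):
1 0 1 0
1 1 0 1
0 0 0 0
1 1 1 1

After press 2 at (1,2):
1 0 0 0
1 0 1 0
0 0 1 0
1 1 1 1

After press 3 at (3,3):
1 0 0 0
1 0 1 0
0 0 1 1
1 1 0 0

After press 4 at (3,0):
1 0 0 0
1 0 1 0
1 0 1 1
0 0 0 0

After press 5 at (0,2):
1 1 1 1
1 0 0 0
1 0 1 1
0 0 0 0

After press 6 at (0,3):
1 1 0 0
1 0 0 1
1 0 1 1
0 0 0 0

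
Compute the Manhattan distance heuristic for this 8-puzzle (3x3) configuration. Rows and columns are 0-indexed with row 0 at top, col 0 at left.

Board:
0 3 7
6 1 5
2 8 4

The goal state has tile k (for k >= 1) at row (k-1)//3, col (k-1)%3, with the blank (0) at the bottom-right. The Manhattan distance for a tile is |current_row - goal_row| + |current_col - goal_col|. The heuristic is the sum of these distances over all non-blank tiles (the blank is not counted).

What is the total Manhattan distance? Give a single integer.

Tile 3: (0,1)->(0,2) = 1
Tile 7: (0,2)->(2,0) = 4
Tile 6: (1,0)->(1,2) = 2
Tile 1: (1,1)->(0,0) = 2
Tile 5: (1,2)->(1,1) = 1
Tile 2: (2,0)->(0,1) = 3
Tile 8: (2,1)->(2,1) = 0
Tile 4: (2,2)->(1,0) = 3
Sum: 1 + 4 + 2 + 2 + 1 + 3 + 0 + 3 = 16

Answer: 16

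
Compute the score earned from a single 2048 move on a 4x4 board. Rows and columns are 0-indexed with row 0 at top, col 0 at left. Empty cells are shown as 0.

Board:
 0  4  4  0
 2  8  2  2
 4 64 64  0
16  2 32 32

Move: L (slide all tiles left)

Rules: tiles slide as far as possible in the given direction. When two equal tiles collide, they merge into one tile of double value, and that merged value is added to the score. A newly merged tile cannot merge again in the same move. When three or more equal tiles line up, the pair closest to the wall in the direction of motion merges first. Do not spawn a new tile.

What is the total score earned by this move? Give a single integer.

Slide left:
row 0: [0, 4, 4, 0] -> [8, 0, 0, 0]  score +8 (running 8)
row 1: [2, 8, 2, 2] -> [2, 8, 4, 0]  score +4 (running 12)
row 2: [4, 64, 64, 0] -> [4, 128, 0, 0]  score +128 (running 140)
row 3: [16, 2, 32, 32] -> [16, 2, 64, 0]  score +64 (running 204)
Board after move:
  8   0   0   0
  2   8   4   0
  4 128   0   0
 16   2  64   0

Answer: 204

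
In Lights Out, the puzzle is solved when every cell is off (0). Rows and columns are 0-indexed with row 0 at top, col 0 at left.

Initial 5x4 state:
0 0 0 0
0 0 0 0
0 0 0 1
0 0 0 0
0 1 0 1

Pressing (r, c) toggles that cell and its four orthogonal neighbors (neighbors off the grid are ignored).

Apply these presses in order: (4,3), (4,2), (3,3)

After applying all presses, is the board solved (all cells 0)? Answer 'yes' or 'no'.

Answer: yes

Derivation:
After press 1 at (4,3):
0 0 0 0
0 0 0 0
0 0 0 1
0 0 0 1
0 1 1 0

After press 2 at (4,2):
0 0 0 0
0 0 0 0
0 0 0 1
0 0 1 1
0 0 0 1

After press 3 at (3,3):
0 0 0 0
0 0 0 0
0 0 0 0
0 0 0 0
0 0 0 0

Lights still on: 0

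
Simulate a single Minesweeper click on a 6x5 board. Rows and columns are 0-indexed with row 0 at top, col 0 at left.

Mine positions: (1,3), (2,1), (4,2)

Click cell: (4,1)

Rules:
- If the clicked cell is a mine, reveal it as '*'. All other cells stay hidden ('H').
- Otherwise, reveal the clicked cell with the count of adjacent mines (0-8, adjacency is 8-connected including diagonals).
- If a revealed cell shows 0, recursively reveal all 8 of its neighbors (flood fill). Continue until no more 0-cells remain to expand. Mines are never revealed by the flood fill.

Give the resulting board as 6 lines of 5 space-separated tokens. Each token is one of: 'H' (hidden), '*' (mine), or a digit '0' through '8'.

H H H H H
H H H H H
H H H H H
H H H H H
H 1 H H H
H H H H H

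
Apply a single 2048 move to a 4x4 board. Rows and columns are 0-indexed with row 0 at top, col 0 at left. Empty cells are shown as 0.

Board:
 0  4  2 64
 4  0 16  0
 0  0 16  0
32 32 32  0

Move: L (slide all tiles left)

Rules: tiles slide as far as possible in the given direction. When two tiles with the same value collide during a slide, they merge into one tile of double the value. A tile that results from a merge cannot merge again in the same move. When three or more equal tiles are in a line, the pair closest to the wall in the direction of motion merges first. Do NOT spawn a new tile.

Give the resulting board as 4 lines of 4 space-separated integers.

Slide left:
row 0: [0, 4, 2, 64] -> [4, 2, 64, 0]
row 1: [4, 0, 16, 0] -> [4, 16, 0, 0]
row 2: [0, 0, 16, 0] -> [16, 0, 0, 0]
row 3: [32, 32, 32, 0] -> [64, 32, 0, 0]

Answer:  4  2 64  0
 4 16  0  0
16  0  0  0
64 32  0  0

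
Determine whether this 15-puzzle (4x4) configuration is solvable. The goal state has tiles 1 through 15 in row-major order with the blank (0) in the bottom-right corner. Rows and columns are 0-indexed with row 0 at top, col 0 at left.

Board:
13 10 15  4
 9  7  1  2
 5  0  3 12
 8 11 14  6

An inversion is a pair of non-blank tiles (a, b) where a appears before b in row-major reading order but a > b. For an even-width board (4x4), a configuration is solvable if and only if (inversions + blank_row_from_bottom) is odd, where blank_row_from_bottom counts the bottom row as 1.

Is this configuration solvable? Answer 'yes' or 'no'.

Answer: yes

Derivation:
Inversions: 55
Blank is in row 2 (0-indexed from top), which is row 2 counting from the bottom (bottom = 1).
55 + 2 = 57, which is odd, so the puzzle is solvable.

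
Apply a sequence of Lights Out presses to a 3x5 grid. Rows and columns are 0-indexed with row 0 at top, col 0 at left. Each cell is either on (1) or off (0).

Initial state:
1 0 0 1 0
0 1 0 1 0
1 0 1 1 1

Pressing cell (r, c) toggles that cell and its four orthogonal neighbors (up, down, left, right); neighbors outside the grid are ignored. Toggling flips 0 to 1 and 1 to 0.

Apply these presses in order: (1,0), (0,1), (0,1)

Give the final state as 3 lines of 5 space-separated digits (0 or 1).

Answer: 0 0 0 1 0
1 0 0 1 0
0 0 1 1 1

Derivation:
After press 1 at (1,0):
0 0 0 1 0
1 0 0 1 0
0 0 1 1 1

After press 2 at (0,1):
1 1 1 1 0
1 1 0 1 0
0 0 1 1 1

After press 3 at (0,1):
0 0 0 1 0
1 0 0 1 0
0 0 1 1 1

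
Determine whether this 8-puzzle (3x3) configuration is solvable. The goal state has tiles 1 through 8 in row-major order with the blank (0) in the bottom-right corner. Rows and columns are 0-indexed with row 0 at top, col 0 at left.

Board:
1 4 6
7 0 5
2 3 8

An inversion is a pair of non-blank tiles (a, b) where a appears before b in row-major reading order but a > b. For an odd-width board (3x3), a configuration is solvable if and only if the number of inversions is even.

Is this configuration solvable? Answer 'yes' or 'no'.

Inversions (pairs i<j in row-major order where tile[i] > tile[j] > 0): 10
10 is even, so the puzzle is solvable.

Answer: yes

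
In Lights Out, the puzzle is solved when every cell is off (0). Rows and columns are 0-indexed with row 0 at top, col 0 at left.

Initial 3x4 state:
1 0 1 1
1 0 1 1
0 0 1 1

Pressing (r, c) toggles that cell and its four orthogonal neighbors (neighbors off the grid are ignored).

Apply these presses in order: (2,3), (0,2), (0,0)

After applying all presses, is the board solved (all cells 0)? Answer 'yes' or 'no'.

Answer: yes

Derivation:
After press 1 at (2,3):
1 0 1 1
1 0 1 0
0 0 0 0

After press 2 at (0,2):
1 1 0 0
1 0 0 0
0 0 0 0

After press 3 at (0,0):
0 0 0 0
0 0 0 0
0 0 0 0

Lights still on: 0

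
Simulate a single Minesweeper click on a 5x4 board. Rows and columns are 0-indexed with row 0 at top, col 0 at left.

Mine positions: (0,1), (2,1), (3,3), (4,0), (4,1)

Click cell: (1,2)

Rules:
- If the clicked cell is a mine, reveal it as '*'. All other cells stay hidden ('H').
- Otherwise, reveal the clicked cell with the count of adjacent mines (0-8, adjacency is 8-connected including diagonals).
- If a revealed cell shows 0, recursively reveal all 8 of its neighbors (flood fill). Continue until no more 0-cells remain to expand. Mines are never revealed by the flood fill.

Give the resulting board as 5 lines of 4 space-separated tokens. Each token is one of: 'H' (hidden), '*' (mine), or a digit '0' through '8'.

H H H H
H H 2 H
H H H H
H H H H
H H H H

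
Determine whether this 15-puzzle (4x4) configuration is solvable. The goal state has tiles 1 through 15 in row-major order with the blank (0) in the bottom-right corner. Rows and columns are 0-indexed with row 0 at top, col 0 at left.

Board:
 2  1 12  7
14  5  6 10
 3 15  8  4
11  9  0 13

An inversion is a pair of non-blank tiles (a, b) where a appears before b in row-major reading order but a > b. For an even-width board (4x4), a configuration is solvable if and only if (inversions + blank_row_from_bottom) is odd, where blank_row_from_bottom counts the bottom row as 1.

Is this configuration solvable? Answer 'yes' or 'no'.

Answer: yes

Derivation:
Inversions: 38
Blank is in row 3 (0-indexed from top), which is row 1 counting from the bottom (bottom = 1).
38 + 1 = 39, which is odd, so the puzzle is solvable.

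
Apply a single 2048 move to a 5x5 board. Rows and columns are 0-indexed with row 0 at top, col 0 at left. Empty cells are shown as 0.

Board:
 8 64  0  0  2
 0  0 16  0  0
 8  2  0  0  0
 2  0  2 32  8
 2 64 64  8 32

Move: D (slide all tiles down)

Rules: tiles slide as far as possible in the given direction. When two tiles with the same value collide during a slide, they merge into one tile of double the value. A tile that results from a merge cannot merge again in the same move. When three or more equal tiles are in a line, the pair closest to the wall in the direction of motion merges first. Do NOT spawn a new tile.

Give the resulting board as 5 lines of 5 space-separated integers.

Answer:  0  0  0  0  0
 0  0  0  0  0
 0 64 16  0  2
16  2  2 32  8
 4 64 64  8 32

Derivation:
Slide down:
col 0: [8, 0, 8, 2, 2] -> [0, 0, 0, 16, 4]
col 1: [64, 0, 2, 0, 64] -> [0, 0, 64, 2, 64]
col 2: [0, 16, 0, 2, 64] -> [0, 0, 16, 2, 64]
col 3: [0, 0, 0, 32, 8] -> [0, 0, 0, 32, 8]
col 4: [2, 0, 0, 8, 32] -> [0, 0, 2, 8, 32]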